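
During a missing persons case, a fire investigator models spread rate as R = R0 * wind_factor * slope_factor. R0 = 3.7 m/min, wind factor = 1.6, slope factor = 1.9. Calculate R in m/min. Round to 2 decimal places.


Fire spread rate calculation:
R = R0 * wind_factor * slope_factor
= 3.7 * 1.6 * 1.9
= 5.92 * 1.9
= 11.25 m/min

11.25


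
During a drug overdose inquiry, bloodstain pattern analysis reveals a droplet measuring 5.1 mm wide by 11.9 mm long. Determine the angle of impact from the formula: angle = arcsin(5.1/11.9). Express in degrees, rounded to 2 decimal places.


Blood spatter impact angle calculation:
width / length = 5.1 / 11.9 = 0.428571
angle = arcsin(0.428571)
angle = 25.38 degrees

25.38


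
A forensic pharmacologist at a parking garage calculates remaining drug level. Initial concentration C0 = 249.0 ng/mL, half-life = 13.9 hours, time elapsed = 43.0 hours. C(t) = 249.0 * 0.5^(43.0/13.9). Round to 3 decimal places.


Drug concentration decay:
Number of half-lives = t / t_half = 43.0 / 13.9 = 3.093525
Decay factor = 0.5^3.093525 = 0.11715375
C(t) = 249.0 * 0.11715375 = 29.171 ng/mL

29.171


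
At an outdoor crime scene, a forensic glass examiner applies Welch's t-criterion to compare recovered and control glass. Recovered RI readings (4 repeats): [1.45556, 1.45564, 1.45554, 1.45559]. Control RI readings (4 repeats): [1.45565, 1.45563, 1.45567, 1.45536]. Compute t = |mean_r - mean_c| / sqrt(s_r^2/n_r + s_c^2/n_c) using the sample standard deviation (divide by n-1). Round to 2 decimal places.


Welch's t-criterion for glass RI comparison:
Recovered mean = sum / n_r = 5.82233 / 4 = 1.4555825
Control mean = sum / n_c = 5.82231 / 4 = 1.4555775
Recovered sample variance s_r^2 = 1.89167e-09
Control sample variance s_c^2 = 2.12917e-08
Welch SE (unpooled) = sqrt(s_r^2/n_r + s_c^2/n_c) = sqrt(4.72917e-10 + 5.32292e-09) = sqrt(5.79584e-09) = 7.61304e-05
|mean_r - mean_c| = 5e-06
t = 5e-06 / 7.61304e-05 = 0.07

0.07


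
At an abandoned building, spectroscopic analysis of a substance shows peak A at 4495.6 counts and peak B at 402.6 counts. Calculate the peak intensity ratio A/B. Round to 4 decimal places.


Spectral peak ratio:
Peak A = 4495.6 counts
Peak B = 402.6 counts
Ratio = 4495.6 / 402.6 = 11.1664

11.1664


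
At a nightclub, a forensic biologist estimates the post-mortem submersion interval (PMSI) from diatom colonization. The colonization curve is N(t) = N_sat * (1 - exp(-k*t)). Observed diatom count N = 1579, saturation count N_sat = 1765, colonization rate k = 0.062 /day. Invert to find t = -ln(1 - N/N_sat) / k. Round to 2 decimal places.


PMSI from diatom colonization curve:
N / N_sat = 1579 / 1765 = 0.894618
1 - N/N_sat = 0.105382
ln(1 - N/N_sat) = -2.250163
t = -ln(1 - N/N_sat) / k = -(-2.250163) / 0.062 = 36.29 days

36.29


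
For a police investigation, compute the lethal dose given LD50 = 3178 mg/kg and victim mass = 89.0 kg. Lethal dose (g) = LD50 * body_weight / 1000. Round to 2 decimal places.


Lethal dose calculation:
Lethal dose = LD50 * body_weight / 1000
= 3178 * 89.0 / 1000
= 282842 / 1000
= 282.84 g

282.84


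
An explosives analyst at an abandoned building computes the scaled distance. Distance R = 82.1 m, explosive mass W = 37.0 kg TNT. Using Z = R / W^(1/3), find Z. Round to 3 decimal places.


Scaled distance calculation:
W^(1/3) = 37.0^(1/3) = 3.332222
Z = R / W^(1/3) = 82.1 / 3.332222
Z = 24.638 m/kg^(1/3)

24.638


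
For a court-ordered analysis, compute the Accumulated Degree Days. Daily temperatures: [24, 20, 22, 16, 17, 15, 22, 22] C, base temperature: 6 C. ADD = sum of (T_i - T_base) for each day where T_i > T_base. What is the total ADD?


Computing ADD day by day:
Day 1: max(0, 24 - 6) = 18
Day 2: max(0, 20 - 6) = 14
Day 3: max(0, 22 - 6) = 16
Day 4: max(0, 16 - 6) = 10
Day 5: max(0, 17 - 6) = 11
Day 6: max(0, 15 - 6) = 9
Day 7: max(0, 22 - 6) = 16
Day 8: max(0, 22 - 6) = 16
Total ADD = 110

110


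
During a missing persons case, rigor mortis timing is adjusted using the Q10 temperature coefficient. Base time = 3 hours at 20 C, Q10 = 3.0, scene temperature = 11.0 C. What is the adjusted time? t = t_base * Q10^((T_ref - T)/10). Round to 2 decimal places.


Rigor mortis time adjustment:
Exponent = (T_ref - T_actual) / 10 = (20 - 11.0) / 10 = 0.9
Q10 factor = 3.0^0.9 = 2.68788
t_adjusted = 3 * 2.68788 = 8.06 hours

8.06


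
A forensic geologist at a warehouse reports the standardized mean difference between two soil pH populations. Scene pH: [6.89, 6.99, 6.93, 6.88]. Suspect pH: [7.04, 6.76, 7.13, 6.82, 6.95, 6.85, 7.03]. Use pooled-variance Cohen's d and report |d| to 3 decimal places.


Pooled-variance Cohen's d for soil pH comparison:
Scene mean = 27.69 / 4 = 6.9225
Suspect mean = 48.58 / 7 = 6.94
Scene sample variance s_s^2 = 0.002492
Suspect sample variance s_c^2 = 0.0182
Pooled variance = ((n_s-1)*s_s^2 + (n_c-1)*s_c^2) / (n_s + n_c - 2) = 0.012964
Pooled SD = sqrt(0.012964) = 0.11386
Mean difference = -0.0175
|d| = |-0.0175| / 0.11386 = 0.154

0.154


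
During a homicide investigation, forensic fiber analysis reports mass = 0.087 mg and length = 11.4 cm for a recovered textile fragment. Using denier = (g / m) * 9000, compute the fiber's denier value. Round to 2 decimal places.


Denier calculation:
Mass in grams = 0.087 mg / 1000 = 0.000087 g
Length in meters = 11.4 cm / 100 = 0.114 m
Linear density = mass / length = 0.000087 / 0.114 = 0.00076316 g/m
Denier = (g/m) * 9000 = 0.00076316 * 9000 = 6.87

6.87


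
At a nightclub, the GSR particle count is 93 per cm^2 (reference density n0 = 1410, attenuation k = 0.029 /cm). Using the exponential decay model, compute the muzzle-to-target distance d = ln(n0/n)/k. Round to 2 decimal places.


GSR distance calculation:
n0/n = 1410 / 93 = 15.16129
ln(n0/n) = 2.718745
d = 2.718745 / 0.029 = 93.75 cm

93.75


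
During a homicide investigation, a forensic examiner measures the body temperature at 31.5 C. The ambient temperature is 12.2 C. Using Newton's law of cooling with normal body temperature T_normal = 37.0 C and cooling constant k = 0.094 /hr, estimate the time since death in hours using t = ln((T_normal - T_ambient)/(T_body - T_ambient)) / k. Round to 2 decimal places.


Using Newton's law of cooling:
t = ln((T_normal - T_ambient) / (T_body - T_ambient)) / k
T_normal - T_ambient = 24.8
T_body - T_ambient = 19.3
Ratio = 1.284974
ln(ratio) = 0.250738
t = 0.250738 / 0.094 = 2.67 hours

2.67


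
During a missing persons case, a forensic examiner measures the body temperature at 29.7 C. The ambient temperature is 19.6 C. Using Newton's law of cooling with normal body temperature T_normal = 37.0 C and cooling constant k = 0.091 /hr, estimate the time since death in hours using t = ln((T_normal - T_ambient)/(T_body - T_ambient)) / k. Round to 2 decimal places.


Using Newton's law of cooling:
t = ln((T_normal - T_ambient) / (T_body - T_ambient)) / k
T_normal - T_ambient = 17.4
T_body - T_ambient = 10.1
Ratio = 1.722772
ln(ratio) = 0.543935
t = 0.543935 / 0.091 = 5.98 hours

5.98


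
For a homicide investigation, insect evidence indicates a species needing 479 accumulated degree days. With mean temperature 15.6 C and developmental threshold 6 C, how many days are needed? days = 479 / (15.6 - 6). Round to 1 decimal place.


Insect development time:
Effective temperature = avg_temp - T_base = 15.6 - 6 = 9.6 C
Days = ADD / effective_temp = 479 / 9.6 = 49.9 days

49.9


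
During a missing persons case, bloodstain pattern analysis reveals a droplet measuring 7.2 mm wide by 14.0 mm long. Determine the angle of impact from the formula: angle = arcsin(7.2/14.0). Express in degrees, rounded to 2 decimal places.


Blood spatter impact angle calculation:
width / length = 7.2 / 14.0 = 0.514286
angle = arcsin(0.514286)
angle = 30.95 degrees

30.95


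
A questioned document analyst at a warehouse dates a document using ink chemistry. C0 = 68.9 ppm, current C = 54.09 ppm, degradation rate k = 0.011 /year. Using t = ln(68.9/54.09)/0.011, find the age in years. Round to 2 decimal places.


Document age estimation:
C0/C = 68.9 / 54.09 = 1.273803
ln(C0/C) = 0.242007
t = 0.242007 / 0.011 = 22.00 years

22.00


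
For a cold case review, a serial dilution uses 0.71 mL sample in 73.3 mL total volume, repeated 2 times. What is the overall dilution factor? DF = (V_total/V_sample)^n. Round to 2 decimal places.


Dilution factor calculation:
Single dilution = V_total / V_sample = 73.3 / 0.71 ≈ 103.239437
Number of dilutions = 2
Total DF = (73.3 / 0.71)^2 (full precision, rounded at the end) = 10658.38

10658.38


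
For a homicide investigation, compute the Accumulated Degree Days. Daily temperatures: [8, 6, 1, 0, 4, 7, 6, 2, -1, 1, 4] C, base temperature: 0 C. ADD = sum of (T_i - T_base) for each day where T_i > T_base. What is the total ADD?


Computing ADD day by day:
Day 1: max(0, 8 - 0) = 8
Day 2: max(0, 6 - 0) = 6
Day 3: max(0, 1 - 0) = 1
Day 4: max(0, 0 - 0) = 0
Day 5: max(0, 4 - 0) = 4
Day 6: max(0, 7 - 0) = 7
Day 7: max(0, 6 - 0) = 6
Day 8: max(0, 2 - 0) = 2
Day 9: max(0, -1 - 0) = 0
Day 10: max(0, 1 - 0) = 1
Day 11: max(0, 4 - 0) = 4
Total ADD = 39

39


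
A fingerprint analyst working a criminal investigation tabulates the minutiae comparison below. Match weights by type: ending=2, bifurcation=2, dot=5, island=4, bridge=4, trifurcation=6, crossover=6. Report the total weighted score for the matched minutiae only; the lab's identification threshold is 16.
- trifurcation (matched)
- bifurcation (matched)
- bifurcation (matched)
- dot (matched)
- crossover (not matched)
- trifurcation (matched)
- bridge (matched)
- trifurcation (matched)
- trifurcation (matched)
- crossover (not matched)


Weighted minutiae match score:
  trifurcation: matched, +6 (running total 6)
  bifurcation: matched, +2 (running total 8)
  bifurcation: matched, +2 (running total 10)
  dot: matched, +5 (running total 15)
  crossover: not matched, +0
  trifurcation: matched, +6 (running total 21)
  bridge: matched, +4 (running total 25)
  trifurcation: matched, +6 (running total 31)
  trifurcation: matched, +6 (running total 37)
  crossover: not matched, +0
Total score = 37
Threshold = 16; verdict = identification

37


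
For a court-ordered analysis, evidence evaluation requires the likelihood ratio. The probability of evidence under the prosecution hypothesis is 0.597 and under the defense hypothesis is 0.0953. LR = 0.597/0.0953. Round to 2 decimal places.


Likelihood ratio calculation:
LR = P(E|Hp) / P(E|Hd)
LR = 0.597 / 0.0953
LR = 6.26

6.26


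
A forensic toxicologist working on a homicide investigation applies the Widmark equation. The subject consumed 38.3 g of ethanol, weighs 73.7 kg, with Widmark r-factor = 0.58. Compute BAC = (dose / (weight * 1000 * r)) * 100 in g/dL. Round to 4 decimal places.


Applying the Widmark formula:
BAC = (dose_g / (body_wt * 1000 * r)) * 100
Denominator = 73.7 * 1000 * 0.58 = 42746
BAC = (38.3 / 42746) * 100
BAC = 0.0896 g/dL

0.0896


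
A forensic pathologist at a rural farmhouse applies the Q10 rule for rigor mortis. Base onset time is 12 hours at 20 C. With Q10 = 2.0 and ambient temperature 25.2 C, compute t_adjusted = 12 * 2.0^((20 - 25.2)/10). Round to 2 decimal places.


Rigor mortis time adjustment:
Exponent = (T_ref - T_actual) / 10 = (20 - 25.2) / 10 = -0.52
Q10 factor = 2.0^-0.52 = 0.69737
t_adjusted = 12 * 0.69737 = 8.37 hours

8.37


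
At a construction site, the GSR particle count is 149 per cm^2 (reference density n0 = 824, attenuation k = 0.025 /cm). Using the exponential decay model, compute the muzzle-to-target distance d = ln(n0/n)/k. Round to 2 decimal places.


GSR distance calculation:
n0/n = 824 / 149 = 5.530201
ln(n0/n) = 1.710224
d = 1.710224 / 0.025 = 68.41 cm

68.41


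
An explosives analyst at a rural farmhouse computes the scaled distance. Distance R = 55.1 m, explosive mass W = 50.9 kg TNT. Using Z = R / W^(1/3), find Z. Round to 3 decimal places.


Scaled distance calculation:
W^(1/3) = 50.9^(1/3) = 3.706004
Z = R / W^(1/3) = 55.1 / 3.706004
Z = 14.868 m/kg^(1/3)

14.868


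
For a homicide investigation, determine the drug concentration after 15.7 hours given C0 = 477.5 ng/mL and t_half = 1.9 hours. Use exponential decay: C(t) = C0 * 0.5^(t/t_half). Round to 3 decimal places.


Drug concentration decay:
Number of half-lives = t / t_half = 15.7 / 1.9 = 8.263158
Decay factor = 0.5^8.263158 = 0.00325493
C(t) = 477.5 * 0.00325493 = 1.554 ng/mL

1.554


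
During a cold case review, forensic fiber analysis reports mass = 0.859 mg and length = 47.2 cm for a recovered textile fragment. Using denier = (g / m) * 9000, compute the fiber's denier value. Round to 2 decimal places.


Denier calculation:
Mass in grams = 0.859 mg / 1000 = 0.000859 g
Length in meters = 47.2 cm / 100 = 0.472 m
Linear density = mass / length = 0.000859 / 0.472 = 0.00181992 g/m
Denier = (g/m) * 9000 = 0.00181992 * 9000 = 16.38

16.38


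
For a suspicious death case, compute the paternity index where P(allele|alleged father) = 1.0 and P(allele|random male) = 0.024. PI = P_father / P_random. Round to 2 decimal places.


Paternity Index calculation:
PI = P(allele|father) / P(allele|random)
PI = 1.0 / 0.024
PI = 41.67

41.67


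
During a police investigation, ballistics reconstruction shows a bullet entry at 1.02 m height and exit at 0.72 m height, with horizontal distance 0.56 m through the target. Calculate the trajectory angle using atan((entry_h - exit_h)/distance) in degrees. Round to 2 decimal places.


Bullet trajectory angle:
Height difference = 1.02 - 0.72 = 0.3 m
angle = atan(0.3 / 0.56)
angle = atan(0.535714)
angle = 28.18 degrees

28.18


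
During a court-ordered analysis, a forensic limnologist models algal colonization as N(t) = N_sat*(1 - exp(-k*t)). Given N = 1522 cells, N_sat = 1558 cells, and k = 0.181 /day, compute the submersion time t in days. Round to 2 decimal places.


PMSI from diatom colonization curve:
N / N_sat = 1522 / 1558 = 0.976893
1 - N/N_sat = 0.023107
ln(1 - N/N_sat) = -3.76762
t = -ln(1 - N/N_sat) / k = -(-3.76762) / 0.181 = 20.82 days

20.82


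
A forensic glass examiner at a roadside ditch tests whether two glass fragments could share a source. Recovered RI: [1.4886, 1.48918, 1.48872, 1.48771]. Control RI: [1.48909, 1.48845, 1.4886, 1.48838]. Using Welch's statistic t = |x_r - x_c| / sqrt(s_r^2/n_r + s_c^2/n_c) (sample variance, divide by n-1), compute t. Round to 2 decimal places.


Welch's t-criterion for glass RI comparison:
Recovered mean = sum / n_r = 5.95421 / 4 = 1.4885525
Control mean = sum / n_c = 5.95452 / 4 = 1.48863
Recovered sample variance s_r^2 = 3.77958e-07
Control sample variance s_c^2 = 1.02467e-07
Welch SE (unpooled) = sqrt(s_r^2/n_r + s_c^2/n_c) = sqrt(9.44896e-08 + 2.56167e-08) = sqrt(1.20106e-07) = 0.000346563
|mean_r - mean_c| = 7.75e-05
t = 7.75e-05 / 0.000346563 = 0.22

0.22


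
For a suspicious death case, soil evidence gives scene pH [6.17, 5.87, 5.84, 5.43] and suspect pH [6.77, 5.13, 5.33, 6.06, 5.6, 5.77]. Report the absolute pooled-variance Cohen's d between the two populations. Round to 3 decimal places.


Pooled-variance Cohen's d for soil pH comparison:
Scene mean = 23.31 / 4 = 5.8275
Suspect mean = 34.66 / 6 = 5.776667
Scene sample variance s_s^2 = 0.092425
Suspect sample variance s_c^2 = 0.343187
Pooled variance = ((n_s-1)*s_s^2 + (n_c-1)*s_c^2) / (n_s + n_c - 2) = 0.249151
Pooled SD = sqrt(0.249151) = 0.49915
Mean difference = 0.050833
|d| = |0.050833| / 0.49915 = 0.102

0.102


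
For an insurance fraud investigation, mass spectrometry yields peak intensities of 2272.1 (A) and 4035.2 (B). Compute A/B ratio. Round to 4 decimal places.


Spectral peak ratio:
Peak A = 2272.1 counts
Peak B = 4035.2 counts
Ratio = 2272.1 / 4035.2 = 0.5631

0.5631


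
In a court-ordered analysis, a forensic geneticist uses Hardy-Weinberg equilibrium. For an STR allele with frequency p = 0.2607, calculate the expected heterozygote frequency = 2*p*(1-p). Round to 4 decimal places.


Hardy-Weinberg heterozygote frequency:
q = 1 - p = 1 - 0.2607 = 0.7393
2pq = 2 * 0.2607 * 0.7393 = 0.3855

0.3855


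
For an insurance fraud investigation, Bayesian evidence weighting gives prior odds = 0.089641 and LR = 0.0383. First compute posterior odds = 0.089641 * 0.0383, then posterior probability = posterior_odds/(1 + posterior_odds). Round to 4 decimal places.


Bayesian evidence evaluation:
Posterior odds = prior_odds * LR = 0.089641 * 0.0383 = 0.00343325
Posterior probability = posterior_odds / (1 + posterior_odds)
= 0.00343325 / (1 + 0.00343325)
= 0.00343325 / 1.00343325
= 0.0034

0.0034


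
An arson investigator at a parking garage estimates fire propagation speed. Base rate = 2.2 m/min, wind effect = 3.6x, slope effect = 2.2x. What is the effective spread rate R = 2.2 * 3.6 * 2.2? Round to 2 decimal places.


Fire spread rate calculation:
R = R0 * wind_factor * slope_factor
= 2.2 * 3.6 * 2.2
= 7.92 * 2.2
= 17.42 m/min

17.42


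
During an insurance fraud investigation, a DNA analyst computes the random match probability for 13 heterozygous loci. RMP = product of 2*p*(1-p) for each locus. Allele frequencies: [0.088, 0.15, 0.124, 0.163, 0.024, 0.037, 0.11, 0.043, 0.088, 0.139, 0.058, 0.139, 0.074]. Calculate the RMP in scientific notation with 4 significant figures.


Computing RMP for 13 loci:
Locus 1: 2 * 0.088 * 0.912 = 0.160512
Locus 2: 2 * 0.15 * 0.85 = 0.255
Locus 3: 2 * 0.124 * 0.876 = 0.217248
Locus 4: 2 * 0.163 * 0.837 = 0.272862
Locus 5: 2 * 0.024 * 0.976 = 0.046848
Locus 6: 2 * 0.037 * 0.963 = 0.071262
Locus 7: 2 * 0.11 * 0.89 = 0.1958
Locus 8: 2 * 0.043 * 0.957 = 0.082302
Locus 9: 2 * 0.088 * 0.912 = 0.160512
Locus 10: 2 * 0.139 * 0.861 = 0.239358
Locus 11: 2 * 0.058 * 0.942 = 0.109272
Locus 12: 2 * 0.139 * 0.861 = 0.239358
Locus 13: 2 * 0.074 * 0.926 = 0.137048
RMP = 1.798e-11

1.798e-11


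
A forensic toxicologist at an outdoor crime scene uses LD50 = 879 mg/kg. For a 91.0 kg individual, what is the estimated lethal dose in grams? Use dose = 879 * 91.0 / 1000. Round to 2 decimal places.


Lethal dose calculation:
Lethal dose = LD50 * body_weight / 1000
= 879 * 91.0 / 1000
= 79989 / 1000
= 79.99 g

79.99


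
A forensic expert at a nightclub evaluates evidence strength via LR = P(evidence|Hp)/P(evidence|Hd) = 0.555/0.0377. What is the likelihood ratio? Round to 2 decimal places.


Likelihood ratio calculation:
LR = P(E|Hp) / P(E|Hd)
LR = 0.555 / 0.0377
LR = 14.72

14.72


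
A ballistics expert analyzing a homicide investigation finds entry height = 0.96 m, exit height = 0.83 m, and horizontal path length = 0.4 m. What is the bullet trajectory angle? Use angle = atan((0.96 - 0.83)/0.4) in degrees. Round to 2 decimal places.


Bullet trajectory angle:
Height difference = 0.96 - 0.83 = 0.13 m
angle = atan(0.13 / 0.4)
angle = atan(0.325)
angle = 18.00 degrees

18.00


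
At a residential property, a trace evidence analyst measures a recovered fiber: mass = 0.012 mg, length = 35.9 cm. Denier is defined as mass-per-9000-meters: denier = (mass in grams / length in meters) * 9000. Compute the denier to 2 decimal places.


Denier calculation:
Mass in grams = 0.012 mg / 1000 = 0.000012 g
Length in meters = 35.9 cm / 100 = 0.359 m
Linear density = mass / length = 0.000012 / 0.359 = 0.00003343 g/m
Denier = (g/m) * 9000 = 0.00003343 * 9000 = 0.30

0.30


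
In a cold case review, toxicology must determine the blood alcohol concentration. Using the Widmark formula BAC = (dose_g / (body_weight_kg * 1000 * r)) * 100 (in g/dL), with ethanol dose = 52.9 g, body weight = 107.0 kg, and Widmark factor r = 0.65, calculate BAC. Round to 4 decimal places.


Applying the Widmark formula:
BAC = (dose_g / (body_wt * 1000 * r)) * 100
Denominator = 107.0 * 1000 * 0.65 = 69550
BAC = (52.9 / 69550) * 100
BAC = 0.0761 g/dL

0.0761


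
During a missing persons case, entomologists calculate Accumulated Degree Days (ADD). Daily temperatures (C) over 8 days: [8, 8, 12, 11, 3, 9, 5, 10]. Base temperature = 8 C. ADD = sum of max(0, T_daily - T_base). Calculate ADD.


Computing ADD day by day:
Day 1: max(0, 8 - 8) = 0
Day 2: max(0, 8 - 8) = 0
Day 3: max(0, 12 - 8) = 4
Day 4: max(0, 11 - 8) = 3
Day 5: max(0, 3 - 8) = 0
Day 6: max(0, 9 - 8) = 1
Day 7: max(0, 5 - 8) = 0
Day 8: max(0, 10 - 8) = 2
Total ADD = 10

10


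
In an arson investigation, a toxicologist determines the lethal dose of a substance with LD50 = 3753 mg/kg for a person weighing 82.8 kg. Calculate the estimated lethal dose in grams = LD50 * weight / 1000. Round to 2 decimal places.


Lethal dose calculation:
Lethal dose = LD50 * body_weight / 1000
= 3753 * 82.8 / 1000
= 310748.4 / 1000
= 310.75 g

310.75


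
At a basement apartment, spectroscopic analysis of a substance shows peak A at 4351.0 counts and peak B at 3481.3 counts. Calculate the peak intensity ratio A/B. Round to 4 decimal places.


Spectral peak ratio:
Peak A = 4351.0 counts
Peak B = 3481.3 counts
Ratio = 4351.0 / 3481.3 = 1.2498

1.2498


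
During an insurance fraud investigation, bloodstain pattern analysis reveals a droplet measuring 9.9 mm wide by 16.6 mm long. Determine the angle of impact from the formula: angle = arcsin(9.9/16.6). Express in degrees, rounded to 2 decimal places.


Blood spatter impact angle calculation:
width / length = 9.9 / 16.6 = 0.596386
angle = arcsin(0.596386)
angle = 36.61 degrees

36.61


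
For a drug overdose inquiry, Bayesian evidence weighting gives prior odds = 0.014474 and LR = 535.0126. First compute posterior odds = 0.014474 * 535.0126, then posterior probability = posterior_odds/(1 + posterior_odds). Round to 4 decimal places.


Bayesian evidence evaluation:
Posterior odds = prior_odds * LR = 0.014474 * 535.0126 = 7.743772
Posterior probability = posterior_odds / (1 + posterior_odds)
= 7.743772 / (1 + 7.743772)
= 7.743772 / 8.743772
= 0.8856

0.8856


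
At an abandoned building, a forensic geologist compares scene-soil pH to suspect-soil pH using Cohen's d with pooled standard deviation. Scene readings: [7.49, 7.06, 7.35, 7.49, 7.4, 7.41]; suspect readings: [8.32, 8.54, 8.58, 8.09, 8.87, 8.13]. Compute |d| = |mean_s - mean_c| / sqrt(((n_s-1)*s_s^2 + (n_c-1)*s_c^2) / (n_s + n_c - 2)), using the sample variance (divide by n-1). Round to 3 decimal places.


Pooled-variance Cohen's d for soil pH comparison:
Scene mean = 44.2 / 6 = 7.366667
Suspect mean = 50.53 / 6 = 8.421667
Scene sample variance s_s^2 = 0.025547
Suspect sample variance s_c^2 = 0.089097
Pooled variance = ((n_s-1)*s_s^2 + (n_c-1)*s_c^2) / (n_s + n_c - 2) = 0.057322
Pooled SD = sqrt(0.057322) = 0.23942
Mean difference = -1.055
|d| = |-1.055| / 0.23942 = 4.406

4.406


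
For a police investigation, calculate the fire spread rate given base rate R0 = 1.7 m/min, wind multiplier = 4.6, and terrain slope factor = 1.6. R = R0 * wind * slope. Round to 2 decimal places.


Fire spread rate calculation:
R = R0 * wind_factor * slope_factor
= 1.7 * 4.6 * 1.6
= 7.82 * 1.6
= 12.51 m/min

12.51


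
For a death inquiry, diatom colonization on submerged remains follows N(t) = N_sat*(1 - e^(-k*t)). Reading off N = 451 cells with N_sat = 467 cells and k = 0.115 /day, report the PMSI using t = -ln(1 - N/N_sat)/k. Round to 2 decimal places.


PMSI from diatom colonization curve:
N / N_sat = 451 / 467 = 0.965739
1 - N/N_sat = 0.034261
ln(1 - N/N_sat) = -3.373748
t = -ln(1 - N/N_sat) / k = -(-3.373748) / 0.115 = 29.34 days

29.34


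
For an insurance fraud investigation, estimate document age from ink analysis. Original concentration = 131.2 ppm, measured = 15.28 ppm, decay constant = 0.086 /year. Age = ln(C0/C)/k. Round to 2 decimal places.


Document age estimation:
C0/C = 131.2 / 15.28 = 8.586387
ln(C0/C) = 2.150178
t = 2.150178 / 0.086 = 25.00 years

25.00


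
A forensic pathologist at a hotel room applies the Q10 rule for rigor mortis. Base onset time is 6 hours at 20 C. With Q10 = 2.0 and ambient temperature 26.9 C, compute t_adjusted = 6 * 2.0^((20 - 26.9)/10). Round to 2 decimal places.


Rigor mortis time adjustment:
Exponent = (T_ref - T_actual) / 10 = (20 - 26.9) / 10 = -0.69
Q10 factor = 2.0^-0.69 = 0.61985
t_adjusted = 6 * 0.61985 = 3.72 hours

3.72


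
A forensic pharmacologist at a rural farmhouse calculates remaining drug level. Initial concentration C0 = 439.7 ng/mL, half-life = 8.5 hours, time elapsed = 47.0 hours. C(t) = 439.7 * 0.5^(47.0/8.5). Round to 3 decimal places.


Drug concentration decay:
Number of half-lives = t / t_half = 47.0 / 8.5 = 5.529412
Decay factor = 0.5^5.529412 = 0.02165116
C(t) = 439.7 * 0.02165116 = 9.520 ng/mL

9.520


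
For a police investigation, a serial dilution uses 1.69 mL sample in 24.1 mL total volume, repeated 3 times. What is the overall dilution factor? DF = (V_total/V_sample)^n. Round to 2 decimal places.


Dilution factor calculation:
Single dilution = V_total / V_sample = 24.1 / 1.69 ≈ 14.260355
Number of dilutions = 3
Total DF = (24.1 / 1.69)^3 (full precision, rounded at the end) = 2899.95

2899.95


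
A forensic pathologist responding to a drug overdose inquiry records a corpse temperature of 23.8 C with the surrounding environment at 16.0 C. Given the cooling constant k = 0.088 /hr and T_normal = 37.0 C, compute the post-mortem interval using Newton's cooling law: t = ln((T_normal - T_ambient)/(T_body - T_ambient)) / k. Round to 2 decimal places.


Using Newton's law of cooling:
t = ln((T_normal - T_ambient) / (T_body - T_ambient)) / k
T_normal - T_ambient = 21.0
T_body - T_ambient = 7.8
Ratio = 2.692308
ln(ratio) = 0.990399
t = 0.990399 / 0.088 = 11.25 hours

11.25


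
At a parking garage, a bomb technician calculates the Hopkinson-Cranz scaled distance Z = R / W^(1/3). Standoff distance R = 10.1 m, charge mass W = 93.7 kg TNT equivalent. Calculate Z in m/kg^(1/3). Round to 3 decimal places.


Scaled distance calculation:
W^(1/3) = 93.7^(1/3) = 4.541994
Z = R / W^(1/3) = 10.1 / 4.541994
Z = 2.224 m/kg^(1/3)

2.224


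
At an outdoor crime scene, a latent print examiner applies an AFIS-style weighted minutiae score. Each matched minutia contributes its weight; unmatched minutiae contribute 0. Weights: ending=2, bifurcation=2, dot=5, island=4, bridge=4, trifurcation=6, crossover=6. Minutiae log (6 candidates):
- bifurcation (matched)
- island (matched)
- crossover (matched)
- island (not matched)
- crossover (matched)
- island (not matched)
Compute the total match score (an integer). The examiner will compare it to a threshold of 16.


Weighted minutiae match score:
  bifurcation: matched, +2 (running total 2)
  island: matched, +4 (running total 6)
  crossover: matched, +6 (running total 12)
  island: not matched, +0
  crossover: matched, +6 (running total 18)
  island: not matched, +0
Total score = 18
Threshold = 16; verdict = identification

18


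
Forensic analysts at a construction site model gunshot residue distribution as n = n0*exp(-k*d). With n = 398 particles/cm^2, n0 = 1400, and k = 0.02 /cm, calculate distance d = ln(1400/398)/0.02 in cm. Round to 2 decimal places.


GSR distance calculation:
n0/n = 1400 / 398 = 3.517588
ln(n0/n) = 1.257776
d = 1.257776 / 0.02 = 62.89 cm

62.89


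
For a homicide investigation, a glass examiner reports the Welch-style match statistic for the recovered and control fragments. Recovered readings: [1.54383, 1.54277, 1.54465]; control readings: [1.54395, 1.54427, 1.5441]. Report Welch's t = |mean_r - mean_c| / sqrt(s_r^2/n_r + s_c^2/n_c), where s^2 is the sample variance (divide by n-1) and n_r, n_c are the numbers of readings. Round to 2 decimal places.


Welch's t-criterion for glass RI comparison:
Recovered mean = sum / n_r = 4.63125 / 3 = 1.54375
Control mean = sum / n_c = 4.63232 / 3 = 1.5441067
Recovered sample variance s_r^2 = 8.884e-07
Control sample variance s_c^2 = 2.56333e-08
Welch SE (unpooled) = sqrt(s_r^2/n_r + s_c^2/n_c) = sqrt(2.96133e-07 + 8.54444e-09) = sqrt(3.04677e-07) = 0.000551976
|mean_r - mean_c| = 0.000356667
t = 0.000356667 / 0.000551976 = 0.65

0.65


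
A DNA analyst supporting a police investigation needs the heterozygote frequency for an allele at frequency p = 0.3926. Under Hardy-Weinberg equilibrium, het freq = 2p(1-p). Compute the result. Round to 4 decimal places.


Hardy-Weinberg heterozygote frequency:
q = 1 - p = 1 - 0.3926 = 0.6074
2pq = 2 * 0.3926 * 0.6074 = 0.4769

0.4769


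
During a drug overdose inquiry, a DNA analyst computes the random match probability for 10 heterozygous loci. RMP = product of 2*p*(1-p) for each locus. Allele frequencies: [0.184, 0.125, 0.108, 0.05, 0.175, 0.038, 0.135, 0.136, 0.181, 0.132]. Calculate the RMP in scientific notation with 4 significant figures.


Computing RMP for 10 loci:
Locus 1: 2 * 0.184 * 0.816 = 0.300288
Locus 2: 2 * 0.125 * 0.875 = 0.21875
Locus 3: 2 * 0.108 * 0.892 = 0.192672
Locus 4: 2 * 0.05 * 0.95 = 0.095
Locus 5: 2 * 0.175 * 0.825 = 0.28875
Locus 6: 2 * 0.038 * 0.962 = 0.073112
Locus 7: 2 * 0.135 * 0.865 = 0.23355
Locus 8: 2 * 0.136 * 0.864 = 0.235008
Locus 9: 2 * 0.181 * 0.819 = 0.296478
Locus 10: 2 * 0.132 * 0.868 = 0.229152
RMP = 9.465e-08

9.465e-08


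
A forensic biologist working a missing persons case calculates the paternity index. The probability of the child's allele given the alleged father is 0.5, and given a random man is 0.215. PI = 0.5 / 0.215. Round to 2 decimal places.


Paternity Index calculation:
PI = P(allele|father) / P(allele|random)
PI = 0.5 / 0.215
PI = 2.33

2.33


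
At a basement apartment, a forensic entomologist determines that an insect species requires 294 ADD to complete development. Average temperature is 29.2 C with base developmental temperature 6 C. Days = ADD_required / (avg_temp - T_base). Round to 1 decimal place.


Insect development time:
Effective temperature = avg_temp - T_base = 29.2 - 6 = 23.2 C
Days = ADD / effective_temp = 294 / 23.2 = 12.7 days

12.7


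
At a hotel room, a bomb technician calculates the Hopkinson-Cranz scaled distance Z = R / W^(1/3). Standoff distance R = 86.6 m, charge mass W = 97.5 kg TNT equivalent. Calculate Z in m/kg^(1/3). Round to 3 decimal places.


Scaled distance calculation:
W^(1/3) = 97.5^(1/3) = 4.602582
Z = R / W^(1/3) = 86.6 / 4.602582
Z = 18.816 m/kg^(1/3)

18.816


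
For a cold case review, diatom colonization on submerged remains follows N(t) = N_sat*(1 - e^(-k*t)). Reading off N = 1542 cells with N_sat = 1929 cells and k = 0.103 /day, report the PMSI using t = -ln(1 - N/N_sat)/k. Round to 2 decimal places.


PMSI from diatom colonization curve:
N / N_sat = 1542 / 1929 = 0.799378
1 - N/N_sat = 0.200622
ln(1 - N/N_sat) = -1.606333
t = -ln(1 - N/N_sat) / k = -(-1.606333) / 0.103 = 15.60 days

15.60


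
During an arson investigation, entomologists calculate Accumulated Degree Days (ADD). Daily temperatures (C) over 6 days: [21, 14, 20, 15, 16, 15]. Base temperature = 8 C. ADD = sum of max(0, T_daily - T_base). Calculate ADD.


Computing ADD day by day:
Day 1: max(0, 21 - 8) = 13
Day 2: max(0, 14 - 8) = 6
Day 3: max(0, 20 - 8) = 12
Day 4: max(0, 15 - 8) = 7
Day 5: max(0, 16 - 8) = 8
Day 6: max(0, 15 - 8) = 7
Total ADD = 53

53


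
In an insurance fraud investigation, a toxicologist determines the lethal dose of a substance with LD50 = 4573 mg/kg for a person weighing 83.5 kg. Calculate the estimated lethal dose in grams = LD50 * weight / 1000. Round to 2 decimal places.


Lethal dose calculation:
Lethal dose = LD50 * body_weight / 1000
= 4573 * 83.5 / 1000
= 381845.5 / 1000
= 381.85 g

381.85


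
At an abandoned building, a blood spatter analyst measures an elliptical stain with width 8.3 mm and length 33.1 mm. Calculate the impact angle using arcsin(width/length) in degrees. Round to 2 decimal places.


Blood spatter impact angle calculation:
width / length = 8.3 / 33.1 = 0.250755
angle = arcsin(0.250755)
angle = 14.52 degrees

14.52


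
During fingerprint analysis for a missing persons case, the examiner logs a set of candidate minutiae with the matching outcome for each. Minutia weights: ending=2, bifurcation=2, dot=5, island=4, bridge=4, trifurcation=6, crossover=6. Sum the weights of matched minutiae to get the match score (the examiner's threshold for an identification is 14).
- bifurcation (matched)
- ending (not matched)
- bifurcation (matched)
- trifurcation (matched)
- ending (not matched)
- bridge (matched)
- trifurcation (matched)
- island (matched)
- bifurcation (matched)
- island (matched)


Weighted minutiae match score:
  bifurcation: matched, +2 (running total 2)
  ending: not matched, +0
  bifurcation: matched, +2 (running total 4)
  trifurcation: matched, +6 (running total 10)
  ending: not matched, +0
  bridge: matched, +4 (running total 14)
  trifurcation: matched, +6 (running total 20)
  island: matched, +4 (running total 24)
  bifurcation: matched, +2 (running total 26)
  island: matched, +4 (running total 30)
Total score = 30
Threshold = 14; verdict = identification

30


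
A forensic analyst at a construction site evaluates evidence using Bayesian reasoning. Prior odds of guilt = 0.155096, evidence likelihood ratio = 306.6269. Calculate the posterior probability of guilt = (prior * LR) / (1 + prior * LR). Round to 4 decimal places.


Bayesian evidence evaluation:
Posterior odds = prior_odds * LR = 0.155096 * 306.6269 = 47.55661
Posterior probability = posterior_odds / (1 + posterior_odds)
= 47.55661 / (1 + 47.55661)
= 47.55661 / 48.55661
= 0.9794

0.9794


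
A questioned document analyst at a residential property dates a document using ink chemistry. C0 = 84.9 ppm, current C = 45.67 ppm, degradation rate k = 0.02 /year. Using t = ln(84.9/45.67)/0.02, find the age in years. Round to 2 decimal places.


Document age estimation:
C0/C = 84.9 / 45.67 = 1.858988
ln(C0/C) = 0.620032
t = 0.620032 / 0.02 = 31.00 years

31.00


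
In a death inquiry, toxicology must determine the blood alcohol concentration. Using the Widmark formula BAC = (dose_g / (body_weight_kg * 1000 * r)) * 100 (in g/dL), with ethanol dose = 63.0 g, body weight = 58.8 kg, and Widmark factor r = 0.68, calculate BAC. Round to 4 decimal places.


Applying the Widmark formula:
BAC = (dose_g / (body_wt * 1000 * r)) * 100
Denominator = 58.8 * 1000 * 0.68 = 39984
BAC = (63.0 / 39984) * 100
BAC = 0.1576 g/dL

0.1576


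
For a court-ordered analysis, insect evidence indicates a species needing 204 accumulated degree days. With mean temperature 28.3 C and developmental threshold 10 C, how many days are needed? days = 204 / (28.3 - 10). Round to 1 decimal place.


Insect development time:
Effective temperature = avg_temp - T_base = 28.3 - 10 = 18.3 C
Days = ADD / effective_temp = 204 / 18.3 = 11.1 days

11.1


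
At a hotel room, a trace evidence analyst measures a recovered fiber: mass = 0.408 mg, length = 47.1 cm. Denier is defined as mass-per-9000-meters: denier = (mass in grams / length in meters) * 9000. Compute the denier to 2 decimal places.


Denier calculation:
Mass in grams = 0.408 mg / 1000 = 0.000408 g
Length in meters = 47.1 cm / 100 = 0.471 m
Linear density = mass / length = 0.000408 / 0.471 = 0.00086624 g/m
Denier = (g/m) * 9000 = 0.00086624 * 9000 = 7.80

7.80


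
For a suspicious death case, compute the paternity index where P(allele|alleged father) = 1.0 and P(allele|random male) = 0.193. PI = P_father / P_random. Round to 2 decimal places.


Paternity Index calculation:
PI = P(allele|father) / P(allele|random)
PI = 1.0 / 0.193
PI = 5.18

5.18


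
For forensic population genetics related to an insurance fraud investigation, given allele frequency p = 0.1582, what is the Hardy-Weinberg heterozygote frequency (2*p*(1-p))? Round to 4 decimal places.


Hardy-Weinberg heterozygote frequency:
q = 1 - p = 1 - 0.1582 = 0.8418
2pq = 2 * 0.1582 * 0.8418 = 0.2663

0.2663


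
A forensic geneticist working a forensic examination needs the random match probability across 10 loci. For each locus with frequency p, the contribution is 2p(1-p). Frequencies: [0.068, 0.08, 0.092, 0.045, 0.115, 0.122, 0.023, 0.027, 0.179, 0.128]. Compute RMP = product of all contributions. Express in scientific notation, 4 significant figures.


Computing RMP for 10 loci:
Locus 1: 2 * 0.068 * 0.932 = 0.126752
Locus 2: 2 * 0.08 * 0.92 = 0.1472
Locus 3: 2 * 0.092 * 0.908 = 0.167072
Locus 4: 2 * 0.045 * 0.955 = 0.08595
Locus 5: 2 * 0.115 * 0.885 = 0.20355
Locus 6: 2 * 0.122 * 0.878 = 0.214232
Locus 7: 2 * 0.023 * 0.977 = 0.044942
Locus 8: 2 * 0.027 * 0.973 = 0.052542
Locus 9: 2 * 0.179 * 0.821 = 0.293918
Locus 10: 2 * 0.128 * 0.872 = 0.223232
RMP = 1.810e-09

1.810e-09


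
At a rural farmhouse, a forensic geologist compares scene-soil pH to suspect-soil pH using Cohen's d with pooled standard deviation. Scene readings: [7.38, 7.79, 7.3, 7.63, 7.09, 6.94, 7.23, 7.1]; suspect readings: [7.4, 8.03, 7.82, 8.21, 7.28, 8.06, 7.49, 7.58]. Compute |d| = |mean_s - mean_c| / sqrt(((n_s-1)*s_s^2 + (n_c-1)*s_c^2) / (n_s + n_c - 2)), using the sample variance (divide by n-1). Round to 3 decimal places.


Pooled-variance Cohen's d for soil pH comparison:
Scene mean = 58.46 / 8 = 7.3075
Suspect mean = 61.87 / 8 = 7.73375
Scene sample variance s_s^2 = 0.081936
Suspect sample variance s_c^2 = 0.118398
Pooled variance = ((n_s-1)*s_s^2 + (n_c-1)*s_c^2) / (n_s + n_c - 2) = 0.100167
Pooled SD = sqrt(0.100167) = 0.316492
Mean difference = -0.42625
|d| = |-0.42625| / 0.316492 = 1.347

1.347


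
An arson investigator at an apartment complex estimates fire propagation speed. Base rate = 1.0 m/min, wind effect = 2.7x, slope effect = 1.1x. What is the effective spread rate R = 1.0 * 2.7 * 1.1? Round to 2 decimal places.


Fire spread rate calculation:
R = R0 * wind_factor * slope_factor
= 1.0 * 2.7 * 1.1
= 2.7 * 1.1
= 2.97 m/min

2.97


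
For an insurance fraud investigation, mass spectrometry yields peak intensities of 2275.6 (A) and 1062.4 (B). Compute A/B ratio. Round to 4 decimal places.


Spectral peak ratio:
Peak A = 2275.6 counts
Peak B = 1062.4 counts
Ratio = 2275.6 / 1062.4 = 2.1419

2.1419


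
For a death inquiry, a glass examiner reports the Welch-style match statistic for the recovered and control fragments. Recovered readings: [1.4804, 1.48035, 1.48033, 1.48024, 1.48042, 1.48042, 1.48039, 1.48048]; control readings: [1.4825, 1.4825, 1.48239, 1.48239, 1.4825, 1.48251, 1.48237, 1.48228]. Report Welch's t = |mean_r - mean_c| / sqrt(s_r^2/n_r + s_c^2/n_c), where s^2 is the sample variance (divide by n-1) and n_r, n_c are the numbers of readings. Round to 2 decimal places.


Welch's t-criterion for glass RI comparison:
Recovered mean = sum / n_r = 11.84303 / 8 = 1.4803788
Control mean = sum / n_c = 11.85944 / 8 = 1.48243
Recovered sample variance s_r^2 = 5.24107e-09
Control sample variance s_c^2 = 7.2e-09
Welch SE (unpooled) = sqrt(s_r^2/n_r + s_c^2/n_c) = sqrt(6.55134e-10 + 9e-10) = sqrt(1.55513e-09) = 3.94351e-05
|mean_r - mean_c| = 0.00205125
t = 0.00205125 / 3.94351e-05 = 52.02

52.02


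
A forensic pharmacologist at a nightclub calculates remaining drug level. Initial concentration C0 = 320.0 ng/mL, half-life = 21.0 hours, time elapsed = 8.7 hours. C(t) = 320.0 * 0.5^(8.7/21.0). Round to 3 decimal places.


Drug concentration decay:
Number of half-lives = t / t_half = 8.7 / 21.0 = 0.414286
Decay factor = 0.5^0.414286 = 0.75039078
C(t) = 320.0 * 0.75039078 = 240.125 ng/mL

240.125


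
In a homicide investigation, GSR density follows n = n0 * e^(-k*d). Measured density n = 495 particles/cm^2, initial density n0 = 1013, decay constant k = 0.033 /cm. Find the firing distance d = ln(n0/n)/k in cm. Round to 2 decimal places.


GSR distance calculation:
n0/n = 1013 / 495 = 2.046465
ln(n0/n) = 0.716114
d = 0.716114 / 0.033 = 21.70 cm

21.70


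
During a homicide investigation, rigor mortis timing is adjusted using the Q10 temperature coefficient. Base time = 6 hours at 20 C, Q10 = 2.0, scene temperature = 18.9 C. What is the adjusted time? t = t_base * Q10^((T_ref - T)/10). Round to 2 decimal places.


Rigor mortis time adjustment:
Exponent = (T_ref - T_actual) / 10 = (20 - 18.9) / 10 = 0.11
Q10 factor = 2.0^0.11 = 1.07923
t_adjusted = 6 * 1.07923 = 6.48 hours

6.48
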